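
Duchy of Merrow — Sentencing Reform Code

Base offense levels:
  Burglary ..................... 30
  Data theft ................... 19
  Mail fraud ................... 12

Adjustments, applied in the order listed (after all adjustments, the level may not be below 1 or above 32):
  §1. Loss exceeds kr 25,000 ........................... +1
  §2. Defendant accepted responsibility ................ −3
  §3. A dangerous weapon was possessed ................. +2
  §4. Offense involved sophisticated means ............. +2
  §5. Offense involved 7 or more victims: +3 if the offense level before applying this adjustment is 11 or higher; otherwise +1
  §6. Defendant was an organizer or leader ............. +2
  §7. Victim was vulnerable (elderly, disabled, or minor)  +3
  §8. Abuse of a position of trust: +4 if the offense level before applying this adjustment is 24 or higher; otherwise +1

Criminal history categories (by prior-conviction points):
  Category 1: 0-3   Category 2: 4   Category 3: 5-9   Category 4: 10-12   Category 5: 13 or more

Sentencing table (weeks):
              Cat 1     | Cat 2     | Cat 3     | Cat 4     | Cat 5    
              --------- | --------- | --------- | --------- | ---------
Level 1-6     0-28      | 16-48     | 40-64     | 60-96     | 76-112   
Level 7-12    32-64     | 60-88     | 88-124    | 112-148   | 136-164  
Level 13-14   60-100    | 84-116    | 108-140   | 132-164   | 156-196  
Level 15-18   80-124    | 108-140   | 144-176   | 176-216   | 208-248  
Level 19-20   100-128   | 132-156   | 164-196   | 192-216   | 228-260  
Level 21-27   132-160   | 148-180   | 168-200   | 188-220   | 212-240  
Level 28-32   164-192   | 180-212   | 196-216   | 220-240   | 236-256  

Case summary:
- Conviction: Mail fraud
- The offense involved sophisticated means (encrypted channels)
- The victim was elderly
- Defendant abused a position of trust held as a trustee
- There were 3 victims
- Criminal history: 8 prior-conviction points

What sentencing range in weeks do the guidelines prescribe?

144-176 weeks

Base offense level for mail fraud: 12.
§1 does not apply.
§3 does not apply.
§4 applies: 12 + 2 = 14.
§6 does not apply.
§7 applies: 14 + 3 = 17.
§8 applies (level before this adjustment is 17 < 24, so +1): 17 + 1 = 18.
Final offense level: 18.
Criminal history: 8 prior points → Category 3 (5-9).
Level 18 falls in the 15-18 band.
Grid: Level 15-18 × Category 3 = 144-176 weeks.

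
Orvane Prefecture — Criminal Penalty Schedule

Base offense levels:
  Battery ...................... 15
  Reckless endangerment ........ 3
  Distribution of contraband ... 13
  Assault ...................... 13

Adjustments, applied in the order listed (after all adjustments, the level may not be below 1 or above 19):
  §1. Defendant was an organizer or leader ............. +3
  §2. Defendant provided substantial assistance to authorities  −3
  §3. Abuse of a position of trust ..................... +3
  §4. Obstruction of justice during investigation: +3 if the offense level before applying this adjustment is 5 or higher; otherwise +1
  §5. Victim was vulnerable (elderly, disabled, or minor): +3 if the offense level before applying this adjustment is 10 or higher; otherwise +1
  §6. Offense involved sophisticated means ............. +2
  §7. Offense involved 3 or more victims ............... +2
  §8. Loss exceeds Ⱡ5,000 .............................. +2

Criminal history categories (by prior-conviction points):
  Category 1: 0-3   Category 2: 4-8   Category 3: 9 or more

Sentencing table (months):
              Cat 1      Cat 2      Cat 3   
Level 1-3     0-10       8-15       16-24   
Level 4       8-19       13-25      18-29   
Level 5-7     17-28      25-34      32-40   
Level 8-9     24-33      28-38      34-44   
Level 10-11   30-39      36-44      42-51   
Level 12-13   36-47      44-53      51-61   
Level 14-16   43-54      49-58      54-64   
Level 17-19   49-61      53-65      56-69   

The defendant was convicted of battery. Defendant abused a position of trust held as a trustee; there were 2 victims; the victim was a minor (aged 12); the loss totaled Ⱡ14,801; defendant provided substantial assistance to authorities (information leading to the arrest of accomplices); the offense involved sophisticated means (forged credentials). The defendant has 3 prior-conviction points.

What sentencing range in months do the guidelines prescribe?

49-61 months

Base offense level for battery: 15.
§1 does not apply.
§2 applies: 15 − 3 = 12.
§3 applies: 12 + 3 = 15.
§4 does not apply.
§5 applies (level before this adjustment is 15 ≥ 10, so +3): 15 + 3 = 18.
§6 applies: 18 + 2 = 20.
§8 applies: 20 + 2 = 22.
Level 22 exceeds the maximum of 19; capped at 19.
Final offense level: 19.
Criminal history: 3 prior points → Category 1 (0-3).
Level 19 falls in the 17-19 band.
Grid: Level 17-19 × Category 1 = 49-61 months.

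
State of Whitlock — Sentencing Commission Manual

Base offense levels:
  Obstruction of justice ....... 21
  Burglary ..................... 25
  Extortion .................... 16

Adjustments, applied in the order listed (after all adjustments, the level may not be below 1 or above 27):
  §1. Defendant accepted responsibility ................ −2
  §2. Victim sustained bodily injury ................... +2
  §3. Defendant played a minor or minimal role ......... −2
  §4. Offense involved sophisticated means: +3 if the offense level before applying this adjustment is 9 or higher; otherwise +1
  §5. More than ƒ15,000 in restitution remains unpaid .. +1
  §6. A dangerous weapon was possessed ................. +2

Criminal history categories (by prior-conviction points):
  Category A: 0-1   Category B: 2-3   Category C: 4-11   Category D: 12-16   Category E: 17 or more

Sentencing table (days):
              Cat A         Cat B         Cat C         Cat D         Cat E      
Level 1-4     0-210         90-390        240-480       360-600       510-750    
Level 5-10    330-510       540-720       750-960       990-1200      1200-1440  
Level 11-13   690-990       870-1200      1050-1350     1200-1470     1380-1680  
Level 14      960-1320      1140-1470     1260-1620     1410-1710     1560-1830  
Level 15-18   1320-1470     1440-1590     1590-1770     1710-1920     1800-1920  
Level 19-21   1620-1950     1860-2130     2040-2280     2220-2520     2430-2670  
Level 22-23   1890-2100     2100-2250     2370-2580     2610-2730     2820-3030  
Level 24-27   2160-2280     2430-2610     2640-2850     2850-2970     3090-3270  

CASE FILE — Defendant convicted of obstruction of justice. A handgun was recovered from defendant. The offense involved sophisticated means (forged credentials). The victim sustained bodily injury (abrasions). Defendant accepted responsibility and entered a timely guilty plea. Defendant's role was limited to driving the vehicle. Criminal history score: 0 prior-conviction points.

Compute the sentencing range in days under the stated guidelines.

Base offense level for obstruction of justice: 21.
§1 applies: 21 − 2 = 19.
§2 applies: 19 + 2 = 21.
§3 applies: 21 − 2 = 19.
§4 applies (level before this adjustment is 19 ≥ 9, so +3): 19 + 3 = 22.
§6 applies: 22 + 2 = 24.
Final offense level: 24.
Criminal history: 0 prior points → Category A (0-1).
Level 24 falls in the 24-27 band.
Grid: Level 24-27 × Category A = 2160-2280 days.

2160-2280 days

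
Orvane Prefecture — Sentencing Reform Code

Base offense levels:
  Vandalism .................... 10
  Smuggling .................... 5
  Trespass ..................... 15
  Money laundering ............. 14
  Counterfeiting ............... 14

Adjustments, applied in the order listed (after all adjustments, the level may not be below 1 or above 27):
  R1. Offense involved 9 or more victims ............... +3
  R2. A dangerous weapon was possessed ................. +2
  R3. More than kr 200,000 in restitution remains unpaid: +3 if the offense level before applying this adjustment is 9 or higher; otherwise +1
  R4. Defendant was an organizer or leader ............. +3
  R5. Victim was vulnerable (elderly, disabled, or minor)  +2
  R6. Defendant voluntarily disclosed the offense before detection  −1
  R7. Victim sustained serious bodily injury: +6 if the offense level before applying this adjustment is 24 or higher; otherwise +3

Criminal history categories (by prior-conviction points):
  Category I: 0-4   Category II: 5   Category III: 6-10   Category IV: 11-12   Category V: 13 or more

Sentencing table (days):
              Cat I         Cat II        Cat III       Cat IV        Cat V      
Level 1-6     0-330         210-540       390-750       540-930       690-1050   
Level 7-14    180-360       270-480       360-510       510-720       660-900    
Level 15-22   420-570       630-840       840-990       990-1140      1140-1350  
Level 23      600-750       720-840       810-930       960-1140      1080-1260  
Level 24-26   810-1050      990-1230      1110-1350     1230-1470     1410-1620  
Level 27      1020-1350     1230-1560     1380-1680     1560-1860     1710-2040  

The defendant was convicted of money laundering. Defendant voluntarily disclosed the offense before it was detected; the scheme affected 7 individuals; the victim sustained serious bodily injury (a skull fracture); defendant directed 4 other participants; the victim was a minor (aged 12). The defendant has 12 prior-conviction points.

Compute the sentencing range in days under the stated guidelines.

990-1140 days

Base offense level for money laundering: 14.
R1 does not apply.
R2 does not apply.
R4 applies: 14 + 3 = 17.
R5 applies: 17 + 2 = 19.
R6 applies: 19 − 1 = 18.
R7 applies (level before this adjustment is 18 < 24, so +3): 18 + 3 = 21.
Final offense level: 21.
Criminal history: 12 prior points → Category IV (11-12).
Level 21 falls in the 15-22 band.
Grid: Level 15-22 × Category IV = 990-1140 days.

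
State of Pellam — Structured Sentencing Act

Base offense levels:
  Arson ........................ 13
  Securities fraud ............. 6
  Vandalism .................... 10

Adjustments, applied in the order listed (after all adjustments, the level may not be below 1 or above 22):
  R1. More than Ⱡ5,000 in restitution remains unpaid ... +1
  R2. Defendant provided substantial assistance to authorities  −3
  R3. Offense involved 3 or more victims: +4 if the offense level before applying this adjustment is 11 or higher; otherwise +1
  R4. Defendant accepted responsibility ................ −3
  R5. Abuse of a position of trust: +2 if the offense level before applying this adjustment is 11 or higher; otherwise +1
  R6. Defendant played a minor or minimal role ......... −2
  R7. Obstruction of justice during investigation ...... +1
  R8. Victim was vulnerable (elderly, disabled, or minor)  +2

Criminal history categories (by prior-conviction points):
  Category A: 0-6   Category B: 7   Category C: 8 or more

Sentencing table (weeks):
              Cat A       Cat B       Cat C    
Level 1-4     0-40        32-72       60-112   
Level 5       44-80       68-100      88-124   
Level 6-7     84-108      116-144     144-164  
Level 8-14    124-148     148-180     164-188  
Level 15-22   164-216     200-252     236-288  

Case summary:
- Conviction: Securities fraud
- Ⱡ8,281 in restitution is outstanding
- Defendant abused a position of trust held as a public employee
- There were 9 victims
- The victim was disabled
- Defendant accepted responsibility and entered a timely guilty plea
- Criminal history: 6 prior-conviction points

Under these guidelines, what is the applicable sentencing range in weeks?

Base offense level for securities fraud: 6.
R1 applies: 6 + 1 = 7.
R2 does not apply.
R3 applies (level before this adjustment is 7 < 11, so +1): 7 + 1 = 8.
R4 applies: 8 − 3 = 5.
R5 applies (level before this adjustment is 5 < 11, so +1): 5 + 1 = 6.
R6 does not apply.
R7 does not apply.
R8 applies: 6 + 2 = 8.
Final offense level: 8.
Criminal history: 6 prior points → Category A (0-6).
Level 8 falls in the 8-14 band.
Grid: Level 8-14 × Category A = 124-148 weeks.

124-148 weeks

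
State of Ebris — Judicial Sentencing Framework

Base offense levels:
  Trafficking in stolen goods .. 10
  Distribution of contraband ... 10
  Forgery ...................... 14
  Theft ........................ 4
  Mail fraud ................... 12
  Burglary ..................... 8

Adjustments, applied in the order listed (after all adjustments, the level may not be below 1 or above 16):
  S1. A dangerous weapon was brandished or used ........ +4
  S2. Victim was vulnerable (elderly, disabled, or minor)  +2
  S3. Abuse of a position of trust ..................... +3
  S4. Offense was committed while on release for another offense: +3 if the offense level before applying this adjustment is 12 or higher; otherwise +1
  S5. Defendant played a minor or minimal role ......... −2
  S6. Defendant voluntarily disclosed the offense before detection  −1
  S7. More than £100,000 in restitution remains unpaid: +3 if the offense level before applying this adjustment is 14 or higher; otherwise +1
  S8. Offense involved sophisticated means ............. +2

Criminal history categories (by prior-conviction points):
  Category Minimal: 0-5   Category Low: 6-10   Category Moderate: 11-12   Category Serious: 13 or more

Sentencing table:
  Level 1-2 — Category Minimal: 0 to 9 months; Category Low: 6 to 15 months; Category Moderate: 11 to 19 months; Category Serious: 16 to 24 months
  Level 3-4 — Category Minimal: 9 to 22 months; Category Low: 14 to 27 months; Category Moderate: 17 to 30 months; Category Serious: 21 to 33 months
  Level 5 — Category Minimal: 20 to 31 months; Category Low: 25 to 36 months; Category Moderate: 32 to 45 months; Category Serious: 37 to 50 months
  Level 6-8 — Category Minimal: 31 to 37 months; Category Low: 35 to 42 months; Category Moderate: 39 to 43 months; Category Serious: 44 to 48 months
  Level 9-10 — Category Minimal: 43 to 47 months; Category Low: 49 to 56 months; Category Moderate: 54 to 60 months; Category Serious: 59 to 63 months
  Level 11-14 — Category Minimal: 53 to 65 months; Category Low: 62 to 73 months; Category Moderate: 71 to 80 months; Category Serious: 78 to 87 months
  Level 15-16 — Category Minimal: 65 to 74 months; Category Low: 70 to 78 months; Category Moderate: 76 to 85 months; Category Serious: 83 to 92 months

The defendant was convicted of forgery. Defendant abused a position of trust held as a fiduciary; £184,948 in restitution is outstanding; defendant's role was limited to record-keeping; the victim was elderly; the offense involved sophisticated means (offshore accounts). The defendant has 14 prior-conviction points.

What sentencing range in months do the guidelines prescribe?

83-92 months

Base offense level for forgery: 14.
S1 does not apply.
S2 applies: 14 + 2 = 16.
S3 applies: 16 + 3 = 19.
S5 applies: 19 − 2 = 17.
S6 does not apply.
S7 applies (level before this adjustment is 17 ≥ 14, so +3): 17 + 3 = 20.
S8 applies: 20 + 2 = 22.
Level 22 exceeds the maximum of 16; capped at 16.
Final offense level: 16.
Criminal history: 14 prior points → Category Serious (13+).
Level 16 falls in the 15-16 band.
Grid: Level 15-16 × Category Serious = 83-92 months.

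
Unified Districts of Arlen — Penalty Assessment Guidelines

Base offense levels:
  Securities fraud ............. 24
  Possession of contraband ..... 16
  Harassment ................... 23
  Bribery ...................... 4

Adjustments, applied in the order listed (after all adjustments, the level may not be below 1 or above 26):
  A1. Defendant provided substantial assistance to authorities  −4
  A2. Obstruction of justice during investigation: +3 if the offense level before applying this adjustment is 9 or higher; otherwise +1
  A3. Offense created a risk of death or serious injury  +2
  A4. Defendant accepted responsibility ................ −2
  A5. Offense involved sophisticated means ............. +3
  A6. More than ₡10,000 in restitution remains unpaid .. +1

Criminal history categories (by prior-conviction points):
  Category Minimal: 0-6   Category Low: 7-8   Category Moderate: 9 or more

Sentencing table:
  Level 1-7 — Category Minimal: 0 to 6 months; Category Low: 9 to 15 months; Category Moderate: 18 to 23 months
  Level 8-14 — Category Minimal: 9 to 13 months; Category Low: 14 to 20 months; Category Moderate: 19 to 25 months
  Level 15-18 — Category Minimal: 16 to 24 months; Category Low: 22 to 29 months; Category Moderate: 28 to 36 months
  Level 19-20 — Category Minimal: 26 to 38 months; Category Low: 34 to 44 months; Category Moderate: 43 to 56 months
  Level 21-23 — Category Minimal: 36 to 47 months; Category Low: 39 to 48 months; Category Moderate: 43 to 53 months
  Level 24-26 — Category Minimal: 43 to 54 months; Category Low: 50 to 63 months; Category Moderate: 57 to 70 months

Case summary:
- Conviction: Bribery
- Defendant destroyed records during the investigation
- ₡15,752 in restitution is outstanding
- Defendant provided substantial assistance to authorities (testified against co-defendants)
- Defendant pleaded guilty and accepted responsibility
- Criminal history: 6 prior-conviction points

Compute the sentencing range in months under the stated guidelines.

Base offense level for bribery: 4.
A1 applies: 4 − 4 = 0.
A2 applies (level before this adjustment is 0 < 9, so +1): 0 + 1 = 1.
A3 does not apply.
A4 applies: 1 − 2 = -1.
A6 applies: -1 + 1 = 0.
Level 0 is below the minimum of 1; floored at 1.
Final offense level: 1.
Criminal history: 6 prior points → Category Minimal (0-6).
Level 1 falls in the 1-7 band.
Grid: Level 1-7 × Category Minimal = 0-6 months.

0-6 months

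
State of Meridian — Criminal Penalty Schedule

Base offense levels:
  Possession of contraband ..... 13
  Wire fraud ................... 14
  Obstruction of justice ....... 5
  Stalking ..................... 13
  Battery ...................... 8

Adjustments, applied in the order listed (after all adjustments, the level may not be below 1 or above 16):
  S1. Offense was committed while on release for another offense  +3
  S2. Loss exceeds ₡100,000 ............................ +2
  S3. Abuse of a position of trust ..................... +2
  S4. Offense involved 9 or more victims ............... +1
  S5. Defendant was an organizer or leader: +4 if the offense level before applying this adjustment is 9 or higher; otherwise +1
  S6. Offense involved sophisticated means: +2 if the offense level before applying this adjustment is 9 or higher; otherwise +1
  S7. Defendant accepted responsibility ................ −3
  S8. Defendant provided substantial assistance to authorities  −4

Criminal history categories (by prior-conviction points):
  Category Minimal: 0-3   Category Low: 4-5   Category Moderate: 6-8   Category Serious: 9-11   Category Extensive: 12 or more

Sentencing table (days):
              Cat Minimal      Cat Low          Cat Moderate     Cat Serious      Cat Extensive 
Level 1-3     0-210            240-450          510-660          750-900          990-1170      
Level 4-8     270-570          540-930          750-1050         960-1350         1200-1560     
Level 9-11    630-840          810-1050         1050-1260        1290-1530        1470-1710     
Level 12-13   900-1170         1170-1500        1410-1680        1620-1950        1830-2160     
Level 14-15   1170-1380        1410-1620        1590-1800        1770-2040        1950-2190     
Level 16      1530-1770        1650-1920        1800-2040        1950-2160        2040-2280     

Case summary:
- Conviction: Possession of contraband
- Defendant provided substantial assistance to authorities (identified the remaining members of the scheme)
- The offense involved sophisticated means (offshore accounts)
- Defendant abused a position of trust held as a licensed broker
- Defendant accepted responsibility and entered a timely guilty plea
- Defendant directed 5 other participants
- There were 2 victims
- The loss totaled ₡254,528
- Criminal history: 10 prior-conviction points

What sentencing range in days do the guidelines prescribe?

1950-2160 days

Base offense level for possession of contraband: 13.
S1 does not apply.
S2 applies: 13 + 2 = 15.
S3 applies: 15 + 2 = 17.
S4 does not apply.
S5 applies (level before this adjustment is 17 ≥ 9, so +4): 17 + 4 = 21.
S6 applies (level before this adjustment is 21 ≥ 9, so +2): 21 + 2 = 23.
S7 applies: 23 − 3 = 20.
S8 applies: 20 − 4 = 16.
Final offense level: 16.
Criminal history: 10 prior points → Category Serious (9-11).
Level 16 falls in the 16 band.
Grid: Level 16 × Category Serious = 1950-2160 days.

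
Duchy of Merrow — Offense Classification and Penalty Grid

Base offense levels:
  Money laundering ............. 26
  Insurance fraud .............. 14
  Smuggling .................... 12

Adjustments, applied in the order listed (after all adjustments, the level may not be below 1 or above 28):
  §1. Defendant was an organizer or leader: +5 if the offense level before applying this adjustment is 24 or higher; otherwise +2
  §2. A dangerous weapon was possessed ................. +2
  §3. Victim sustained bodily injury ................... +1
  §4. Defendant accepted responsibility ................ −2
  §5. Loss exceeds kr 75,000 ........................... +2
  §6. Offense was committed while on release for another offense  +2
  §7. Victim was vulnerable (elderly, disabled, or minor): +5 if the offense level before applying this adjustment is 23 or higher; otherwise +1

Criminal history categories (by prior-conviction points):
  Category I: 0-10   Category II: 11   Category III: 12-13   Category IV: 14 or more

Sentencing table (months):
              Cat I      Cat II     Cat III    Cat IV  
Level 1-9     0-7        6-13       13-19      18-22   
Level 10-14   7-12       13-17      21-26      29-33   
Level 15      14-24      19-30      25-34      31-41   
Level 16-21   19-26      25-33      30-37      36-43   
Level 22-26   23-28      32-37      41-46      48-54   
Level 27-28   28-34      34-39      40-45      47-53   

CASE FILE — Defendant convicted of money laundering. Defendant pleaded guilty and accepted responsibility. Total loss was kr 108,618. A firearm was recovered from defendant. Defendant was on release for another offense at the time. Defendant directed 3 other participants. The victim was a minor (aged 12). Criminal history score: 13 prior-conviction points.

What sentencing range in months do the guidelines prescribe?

Base offense level for money laundering: 26.
§1 applies (level before this adjustment is 26 ≥ 24, so +5): 26 + 5 = 31.
§2 applies: 31 + 2 = 33.
§3 does not apply.
§4 applies: 33 − 2 = 31.
§5 applies: 31 + 2 = 33.
§6 applies: 33 + 2 = 35.
§7 applies (level before this adjustment is 35 ≥ 23, so +5): 35 + 5 = 40.
Level 40 exceeds the maximum of 28; capped at 28.
Final offense level: 28.
Criminal history: 13 prior points → Category III (12-13).
Level 28 falls in the 27-28 band.
Grid: Level 27-28 × Category III = 40-45 months.

40-45 months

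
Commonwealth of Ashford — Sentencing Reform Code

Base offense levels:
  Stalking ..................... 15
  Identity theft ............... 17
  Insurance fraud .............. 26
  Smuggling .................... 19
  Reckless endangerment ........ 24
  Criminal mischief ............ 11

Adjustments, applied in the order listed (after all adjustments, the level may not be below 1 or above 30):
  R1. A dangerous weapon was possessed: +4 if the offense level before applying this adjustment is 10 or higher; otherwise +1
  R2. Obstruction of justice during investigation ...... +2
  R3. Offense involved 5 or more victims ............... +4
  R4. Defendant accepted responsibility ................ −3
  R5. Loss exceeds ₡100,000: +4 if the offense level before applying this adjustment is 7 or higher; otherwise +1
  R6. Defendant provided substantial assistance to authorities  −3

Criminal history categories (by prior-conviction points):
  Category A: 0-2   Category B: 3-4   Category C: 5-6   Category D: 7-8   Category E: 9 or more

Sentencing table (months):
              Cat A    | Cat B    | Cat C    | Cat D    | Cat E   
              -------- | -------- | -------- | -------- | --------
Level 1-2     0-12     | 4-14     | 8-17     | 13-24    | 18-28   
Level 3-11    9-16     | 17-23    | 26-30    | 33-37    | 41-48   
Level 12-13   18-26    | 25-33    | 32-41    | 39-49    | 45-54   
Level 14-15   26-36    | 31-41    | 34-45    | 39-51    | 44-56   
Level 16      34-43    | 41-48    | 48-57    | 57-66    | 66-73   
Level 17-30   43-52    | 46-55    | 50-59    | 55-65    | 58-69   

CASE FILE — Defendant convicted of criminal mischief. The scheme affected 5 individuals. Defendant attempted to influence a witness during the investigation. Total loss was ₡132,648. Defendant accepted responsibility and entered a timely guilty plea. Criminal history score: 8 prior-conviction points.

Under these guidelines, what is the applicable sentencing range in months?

55-65 months

Base offense level for criminal mischief: 11.
R2 applies: 11 + 2 = 13.
R3 applies: 13 + 4 = 17.
R4 applies: 17 − 3 = 14.
R5 applies (level before this adjustment is 14 ≥ 7, so +4): 14 + 4 = 18.
R6 does not apply.
Final offense level: 18.
Criminal history: 8 prior points → Category D (7-8).
Level 18 falls in the 17-30 band.
Grid: Level 17-30 × Category D = 55-65 months.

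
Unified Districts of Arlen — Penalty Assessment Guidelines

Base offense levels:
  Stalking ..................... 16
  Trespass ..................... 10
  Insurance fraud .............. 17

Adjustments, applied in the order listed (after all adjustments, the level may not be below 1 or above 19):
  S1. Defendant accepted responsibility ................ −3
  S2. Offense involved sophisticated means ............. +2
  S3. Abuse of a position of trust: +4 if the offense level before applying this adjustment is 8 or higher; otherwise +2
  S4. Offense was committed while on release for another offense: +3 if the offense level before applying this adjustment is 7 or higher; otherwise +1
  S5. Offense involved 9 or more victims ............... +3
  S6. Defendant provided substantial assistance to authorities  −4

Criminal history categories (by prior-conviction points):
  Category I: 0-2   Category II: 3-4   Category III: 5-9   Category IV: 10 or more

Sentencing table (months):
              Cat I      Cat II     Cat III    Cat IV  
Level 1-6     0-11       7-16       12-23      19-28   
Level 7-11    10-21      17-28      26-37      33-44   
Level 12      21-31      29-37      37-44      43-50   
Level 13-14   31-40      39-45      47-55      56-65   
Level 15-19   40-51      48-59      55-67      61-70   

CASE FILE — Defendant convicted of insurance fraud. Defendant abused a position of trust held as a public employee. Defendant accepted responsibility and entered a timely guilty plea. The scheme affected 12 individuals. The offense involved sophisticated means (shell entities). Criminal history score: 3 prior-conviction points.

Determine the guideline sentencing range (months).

Base offense level for insurance fraud: 17.
S1 applies: 17 − 3 = 14.
S2 applies: 14 + 2 = 16.
S3 applies (level before this adjustment is 16 ≥ 8, so +4): 16 + 4 = 20.
S5 applies: 20 + 3 = 23.
S6 does not apply.
Level 23 exceeds the maximum of 19; capped at 19.
Final offense level: 19.
Criminal history: 3 prior points → Category II (3-4).
Level 19 falls in the 15-19 band.
Grid: Level 15-19 × Category II = 48-59 months.

48-59 months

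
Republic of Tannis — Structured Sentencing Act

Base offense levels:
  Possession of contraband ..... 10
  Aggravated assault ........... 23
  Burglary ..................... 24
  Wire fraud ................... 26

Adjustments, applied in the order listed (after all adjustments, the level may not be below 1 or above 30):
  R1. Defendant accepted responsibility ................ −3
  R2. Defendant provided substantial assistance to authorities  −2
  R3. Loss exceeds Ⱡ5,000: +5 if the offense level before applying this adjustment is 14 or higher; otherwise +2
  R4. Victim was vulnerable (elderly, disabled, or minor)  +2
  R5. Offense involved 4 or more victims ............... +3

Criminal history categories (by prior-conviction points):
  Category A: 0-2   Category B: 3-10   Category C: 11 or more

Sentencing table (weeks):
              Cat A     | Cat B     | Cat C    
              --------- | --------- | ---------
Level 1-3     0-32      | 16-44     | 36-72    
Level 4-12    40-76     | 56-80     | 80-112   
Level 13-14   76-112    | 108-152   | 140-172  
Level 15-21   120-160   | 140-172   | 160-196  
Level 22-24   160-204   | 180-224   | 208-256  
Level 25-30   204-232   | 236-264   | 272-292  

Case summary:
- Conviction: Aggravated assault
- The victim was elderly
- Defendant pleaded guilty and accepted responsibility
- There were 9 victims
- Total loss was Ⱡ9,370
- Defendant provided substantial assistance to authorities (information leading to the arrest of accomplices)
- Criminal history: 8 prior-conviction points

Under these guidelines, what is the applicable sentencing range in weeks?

Base offense level for aggravated assault: 23.
R1 applies: 23 − 3 = 20.
R2 applies: 20 − 2 = 18.
R3 applies (level before this adjustment is 18 ≥ 14, so +5): 18 + 5 = 23.
R4 applies: 23 + 2 = 25.
R5 applies: 25 + 3 = 28.
Final offense level: 28.
Criminal history: 8 prior points → Category B (3-10).
Level 28 falls in the 25-30 band.
Grid: Level 25-30 × Category B = 236-264 weeks.

236-264 weeks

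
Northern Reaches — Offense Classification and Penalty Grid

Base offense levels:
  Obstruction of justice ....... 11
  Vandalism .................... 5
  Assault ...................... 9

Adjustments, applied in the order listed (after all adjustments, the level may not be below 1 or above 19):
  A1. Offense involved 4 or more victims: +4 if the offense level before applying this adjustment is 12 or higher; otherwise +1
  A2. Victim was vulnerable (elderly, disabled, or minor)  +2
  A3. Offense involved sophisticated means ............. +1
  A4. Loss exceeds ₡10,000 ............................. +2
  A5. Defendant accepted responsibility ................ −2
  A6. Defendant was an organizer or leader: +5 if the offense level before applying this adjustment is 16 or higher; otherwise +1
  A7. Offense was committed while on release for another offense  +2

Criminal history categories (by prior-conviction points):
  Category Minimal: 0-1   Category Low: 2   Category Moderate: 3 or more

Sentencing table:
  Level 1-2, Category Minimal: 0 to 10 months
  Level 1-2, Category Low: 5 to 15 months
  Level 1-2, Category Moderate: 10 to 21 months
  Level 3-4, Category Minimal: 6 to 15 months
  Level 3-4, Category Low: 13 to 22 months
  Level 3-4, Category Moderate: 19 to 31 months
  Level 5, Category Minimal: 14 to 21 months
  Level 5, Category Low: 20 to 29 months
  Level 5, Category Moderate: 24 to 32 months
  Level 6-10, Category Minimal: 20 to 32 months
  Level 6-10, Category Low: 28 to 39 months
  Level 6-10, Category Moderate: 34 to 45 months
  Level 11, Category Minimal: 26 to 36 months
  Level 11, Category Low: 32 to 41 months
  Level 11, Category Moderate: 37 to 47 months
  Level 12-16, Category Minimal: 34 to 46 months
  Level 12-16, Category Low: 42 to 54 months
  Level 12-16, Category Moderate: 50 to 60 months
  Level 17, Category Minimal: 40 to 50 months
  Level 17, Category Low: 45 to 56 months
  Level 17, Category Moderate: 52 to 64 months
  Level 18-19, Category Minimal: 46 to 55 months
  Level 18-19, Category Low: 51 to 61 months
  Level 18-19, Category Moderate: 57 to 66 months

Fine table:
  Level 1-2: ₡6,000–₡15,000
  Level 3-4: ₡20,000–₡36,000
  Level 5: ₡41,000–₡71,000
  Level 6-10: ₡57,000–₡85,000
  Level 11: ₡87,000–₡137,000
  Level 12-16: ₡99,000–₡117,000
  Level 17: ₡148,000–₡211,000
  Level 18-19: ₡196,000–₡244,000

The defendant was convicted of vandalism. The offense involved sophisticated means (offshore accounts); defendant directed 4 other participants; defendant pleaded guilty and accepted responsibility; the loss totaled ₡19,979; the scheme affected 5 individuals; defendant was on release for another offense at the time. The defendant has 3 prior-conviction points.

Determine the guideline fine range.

Base offense level for vandalism: 5.
A1 applies (level before this adjustment is 5 < 12, so +1): 5 + 1 = 6.
A3 applies: 6 + 1 = 7.
A4 applies: 7 + 2 = 9.
A5 applies: 9 − 2 = 7.
A6 applies (level before this adjustment is 7 < 16, so +1): 7 + 1 = 8.
A7 applies: 8 + 2 = 10.
Final offense level: 10.
Level 10 falls in the 6-10 band.
Fine table: Level 6-10 → ₡57,000–₡85,000.

₡57,000–₡85,000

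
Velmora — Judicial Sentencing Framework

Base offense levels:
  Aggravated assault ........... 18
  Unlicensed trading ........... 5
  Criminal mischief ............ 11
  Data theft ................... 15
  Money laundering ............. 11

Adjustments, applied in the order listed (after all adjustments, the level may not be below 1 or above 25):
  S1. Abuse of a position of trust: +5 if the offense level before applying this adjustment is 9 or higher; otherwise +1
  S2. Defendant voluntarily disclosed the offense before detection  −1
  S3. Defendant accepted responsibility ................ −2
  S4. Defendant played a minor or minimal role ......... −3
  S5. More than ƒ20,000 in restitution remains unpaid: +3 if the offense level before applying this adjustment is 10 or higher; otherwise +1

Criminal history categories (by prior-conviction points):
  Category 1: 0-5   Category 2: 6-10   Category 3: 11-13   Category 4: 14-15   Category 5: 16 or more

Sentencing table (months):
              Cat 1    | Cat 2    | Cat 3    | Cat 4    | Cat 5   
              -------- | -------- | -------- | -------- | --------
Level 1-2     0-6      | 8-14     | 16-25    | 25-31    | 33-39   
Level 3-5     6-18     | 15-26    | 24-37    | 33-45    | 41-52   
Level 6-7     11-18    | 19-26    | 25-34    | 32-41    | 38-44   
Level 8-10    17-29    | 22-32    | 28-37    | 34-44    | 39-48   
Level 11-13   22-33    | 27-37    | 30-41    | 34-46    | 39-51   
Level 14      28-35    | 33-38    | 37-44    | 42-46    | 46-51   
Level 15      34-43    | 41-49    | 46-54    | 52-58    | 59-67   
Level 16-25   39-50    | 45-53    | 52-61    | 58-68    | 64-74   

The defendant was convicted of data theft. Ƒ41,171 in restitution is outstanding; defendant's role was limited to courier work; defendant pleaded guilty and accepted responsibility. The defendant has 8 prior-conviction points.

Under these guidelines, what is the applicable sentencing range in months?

27-37 months

Base offense level for data theft: 15.
S1 does not apply.
S3 applies: 15 − 2 = 13.
S4 applies: 13 − 3 = 10.
S5 applies (level before this adjustment is 10 ≥ 10, so +3): 10 + 3 = 13.
Final offense level: 13.
Criminal history: 8 prior points → Category 2 (6-10).
Level 13 falls in the 11-13 band.
Grid: Level 11-13 × Category 2 = 27-37 months.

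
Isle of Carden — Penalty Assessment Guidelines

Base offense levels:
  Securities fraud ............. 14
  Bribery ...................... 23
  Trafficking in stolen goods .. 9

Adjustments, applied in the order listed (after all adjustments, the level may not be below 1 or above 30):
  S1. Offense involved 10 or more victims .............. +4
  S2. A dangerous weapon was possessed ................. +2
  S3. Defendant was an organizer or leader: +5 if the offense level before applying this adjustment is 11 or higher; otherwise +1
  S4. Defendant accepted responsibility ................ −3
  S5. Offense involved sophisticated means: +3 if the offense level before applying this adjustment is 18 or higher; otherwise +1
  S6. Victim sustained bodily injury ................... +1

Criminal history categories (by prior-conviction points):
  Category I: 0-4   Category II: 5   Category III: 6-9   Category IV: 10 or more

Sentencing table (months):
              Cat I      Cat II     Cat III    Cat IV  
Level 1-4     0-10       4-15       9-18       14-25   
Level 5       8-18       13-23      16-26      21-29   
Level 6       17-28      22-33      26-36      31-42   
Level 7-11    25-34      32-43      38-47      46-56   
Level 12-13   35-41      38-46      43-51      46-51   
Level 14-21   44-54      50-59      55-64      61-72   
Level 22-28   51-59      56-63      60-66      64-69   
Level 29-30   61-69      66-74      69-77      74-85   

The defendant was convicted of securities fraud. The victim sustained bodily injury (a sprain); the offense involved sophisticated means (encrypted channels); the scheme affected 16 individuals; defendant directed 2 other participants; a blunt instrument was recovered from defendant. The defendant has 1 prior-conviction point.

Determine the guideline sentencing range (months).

61-69 months

Base offense level for securities fraud: 14.
S1 applies: 14 + 4 = 18.
S2 applies: 18 + 2 = 20.
S3 applies (level before this adjustment is 20 ≥ 11, so +5): 20 + 5 = 25.
S4 does not apply.
S5 applies (level before this adjustment is 25 ≥ 18, so +3): 25 + 3 = 28.
S6 applies: 28 + 1 = 29.
Final offense level: 29.
Criminal history: 1 prior point → Category I (0-4).
Level 29 falls in the 29-30 band.
Grid: Level 29-30 × Category I = 61-69 months.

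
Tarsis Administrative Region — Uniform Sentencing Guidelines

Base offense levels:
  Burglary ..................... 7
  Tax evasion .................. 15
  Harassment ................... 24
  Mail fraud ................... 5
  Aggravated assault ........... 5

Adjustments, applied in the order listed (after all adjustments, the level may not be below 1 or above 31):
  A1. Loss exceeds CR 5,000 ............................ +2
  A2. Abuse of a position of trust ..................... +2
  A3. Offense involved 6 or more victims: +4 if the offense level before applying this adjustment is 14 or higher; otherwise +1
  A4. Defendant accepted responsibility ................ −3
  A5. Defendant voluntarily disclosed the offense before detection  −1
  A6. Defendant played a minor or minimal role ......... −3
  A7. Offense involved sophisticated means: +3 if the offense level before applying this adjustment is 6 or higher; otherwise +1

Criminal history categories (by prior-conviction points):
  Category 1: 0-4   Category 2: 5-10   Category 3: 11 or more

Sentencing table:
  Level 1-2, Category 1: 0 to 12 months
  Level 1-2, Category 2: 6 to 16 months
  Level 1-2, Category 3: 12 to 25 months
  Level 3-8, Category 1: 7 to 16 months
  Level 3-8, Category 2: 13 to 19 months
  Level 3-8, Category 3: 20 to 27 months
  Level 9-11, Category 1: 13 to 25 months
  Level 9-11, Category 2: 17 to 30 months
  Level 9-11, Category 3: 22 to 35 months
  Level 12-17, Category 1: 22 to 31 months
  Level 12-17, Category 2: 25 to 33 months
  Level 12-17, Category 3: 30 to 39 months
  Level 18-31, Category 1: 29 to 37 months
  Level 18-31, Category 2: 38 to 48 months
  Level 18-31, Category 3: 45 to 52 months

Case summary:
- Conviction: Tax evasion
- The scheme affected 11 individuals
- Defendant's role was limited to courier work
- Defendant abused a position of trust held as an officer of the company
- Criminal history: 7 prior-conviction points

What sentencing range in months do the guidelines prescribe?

Base offense level for tax evasion: 15.
A1 does not apply.
A2 applies: 15 + 2 = 17.
A3 applies (level before this adjustment is 17 ≥ 14, so +4): 17 + 4 = 21.
A4 does not apply.
A6 applies: 21 − 3 = 18.
A7 does not apply.
Final offense level: 18.
Criminal history: 7 prior points → Category 2 (5-10).
Level 18 falls in the 18-31 band.
Grid: Level 18-31 × Category 2 = 38-48 months.

38-48 months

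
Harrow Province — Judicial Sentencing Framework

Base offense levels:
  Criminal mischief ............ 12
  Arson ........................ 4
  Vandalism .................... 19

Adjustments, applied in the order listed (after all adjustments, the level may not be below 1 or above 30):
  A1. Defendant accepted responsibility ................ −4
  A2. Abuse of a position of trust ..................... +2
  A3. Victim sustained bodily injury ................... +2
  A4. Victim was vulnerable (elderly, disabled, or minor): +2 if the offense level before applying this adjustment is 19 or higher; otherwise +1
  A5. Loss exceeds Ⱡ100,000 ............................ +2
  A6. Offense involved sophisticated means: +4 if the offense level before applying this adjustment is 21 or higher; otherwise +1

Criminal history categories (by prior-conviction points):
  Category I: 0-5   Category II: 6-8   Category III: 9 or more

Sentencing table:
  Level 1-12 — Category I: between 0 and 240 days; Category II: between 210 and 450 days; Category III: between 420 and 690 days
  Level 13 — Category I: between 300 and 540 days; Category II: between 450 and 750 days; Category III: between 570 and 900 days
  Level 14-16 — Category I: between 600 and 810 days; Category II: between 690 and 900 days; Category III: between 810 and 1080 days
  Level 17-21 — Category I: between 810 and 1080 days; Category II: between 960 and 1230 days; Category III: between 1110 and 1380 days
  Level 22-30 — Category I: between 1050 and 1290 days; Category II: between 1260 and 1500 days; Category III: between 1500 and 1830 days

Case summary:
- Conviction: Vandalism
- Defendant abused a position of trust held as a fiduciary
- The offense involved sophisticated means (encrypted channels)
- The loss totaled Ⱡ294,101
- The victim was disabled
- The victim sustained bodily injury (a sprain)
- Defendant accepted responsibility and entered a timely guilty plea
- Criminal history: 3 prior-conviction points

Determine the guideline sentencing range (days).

Base offense level for vandalism: 19.
A1 applies: 19 − 4 = 15.
A2 applies: 15 + 2 = 17.
A3 applies: 17 + 2 = 19.
A4 applies (level before this adjustment is 19 ≥ 19, so +2): 19 + 2 = 21.
A5 applies: 21 + 2 = 23.
A6 applies (level before this adjustment is 23 ≥ 21, so +4): 23 + 4 = 27.
Final offense level: 27.
Criminal history: 3 prior points → Category I (0-5).
Level 27 falls in the 22-30 band.
Grid: Level 22-30 × Category I = 1050-1290 days.

1050-1290 days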